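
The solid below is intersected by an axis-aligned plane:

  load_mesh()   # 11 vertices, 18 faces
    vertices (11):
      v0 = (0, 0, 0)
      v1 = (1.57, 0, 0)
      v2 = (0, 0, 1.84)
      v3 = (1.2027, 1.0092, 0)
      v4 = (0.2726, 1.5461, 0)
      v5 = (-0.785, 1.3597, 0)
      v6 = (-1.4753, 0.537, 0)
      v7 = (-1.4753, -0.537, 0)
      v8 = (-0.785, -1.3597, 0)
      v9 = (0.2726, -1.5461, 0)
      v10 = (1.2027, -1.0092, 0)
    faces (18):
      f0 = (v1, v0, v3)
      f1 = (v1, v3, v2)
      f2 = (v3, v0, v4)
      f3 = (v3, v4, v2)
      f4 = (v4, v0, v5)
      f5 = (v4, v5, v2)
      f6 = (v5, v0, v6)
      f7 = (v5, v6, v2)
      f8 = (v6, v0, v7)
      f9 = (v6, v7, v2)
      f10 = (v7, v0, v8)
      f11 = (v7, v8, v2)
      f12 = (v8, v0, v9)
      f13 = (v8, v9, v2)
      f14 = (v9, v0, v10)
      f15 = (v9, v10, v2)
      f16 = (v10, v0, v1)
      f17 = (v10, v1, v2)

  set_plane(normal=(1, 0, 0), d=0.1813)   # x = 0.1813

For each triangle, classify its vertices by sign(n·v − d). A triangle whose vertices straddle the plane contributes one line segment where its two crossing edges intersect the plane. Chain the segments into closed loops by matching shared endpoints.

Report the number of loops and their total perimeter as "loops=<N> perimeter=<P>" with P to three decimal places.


Straddling triangles (12 of 18):
  (v1,v0,v3) [+-+] → (0.1813, 0, 0)–(0.1813, 0.152131, 0)  len=0.1521
  (v1,v3,v2) [++-] → (0.1813, 0.152131, 1.56263)–(0.1813, 0, 1.62752)  len=0.1654
  (v3,v0,v4) [+-+] → (0.1813, 0.152131, 0)–(0.1813, 1.02828, 0)  len=0.8761
  (v3,v4,v2) [++-] → (0.1813, 1.02828, 0.616258)–(0.1813, 0.152131, 1.56263)  len=1.2897
  (v4,v0,v5) [+--] → (0.1813, 1.02828, 0)–(0.1813, 1.53001, 0)  len=0.5017
  (v4,v5,v2) [+--] → (0.1813, 1.53001, 0)–(0.1813, 1.02828, 0.616258)  len=0.7947
  (v8,v0,v9) [--+] → (0.1813, -1.02828, 0)–(0.1813, -1.53001, 0)  len=0.5017
  (v8,v9,v2) [-+-] → (0.1813, -1.53001, 0)–(0.1813, -1.02828, 0.616258)  len=0.7947
  (v9,v0,v10) [+-+] → (0.1813, -1.02828, 0)–(0.1813, -0.152131, 0)  len=0.8761
  (v9,v10,v2) [++-] → (0.1813, -0.152131, 1.56263)–(0.1813, -1.02828, 0.616258)  len=1.2897
  (v10,v0,v1) [+-+] → (0.1813, -0.152131, 0)–(0.1813, 0, 0)  len=0.1521
  (v10,v1,v2) [++-] → (0.1813, 0, 1.62752)–(0.1813, -0.152131, 1.56263)  len=0.1654

Chained into 1 loop(s):
  loop 1: 12 segments, perimeter = 7.5595
Total perimeter = 7.559

loops=1 perimeter=7.559


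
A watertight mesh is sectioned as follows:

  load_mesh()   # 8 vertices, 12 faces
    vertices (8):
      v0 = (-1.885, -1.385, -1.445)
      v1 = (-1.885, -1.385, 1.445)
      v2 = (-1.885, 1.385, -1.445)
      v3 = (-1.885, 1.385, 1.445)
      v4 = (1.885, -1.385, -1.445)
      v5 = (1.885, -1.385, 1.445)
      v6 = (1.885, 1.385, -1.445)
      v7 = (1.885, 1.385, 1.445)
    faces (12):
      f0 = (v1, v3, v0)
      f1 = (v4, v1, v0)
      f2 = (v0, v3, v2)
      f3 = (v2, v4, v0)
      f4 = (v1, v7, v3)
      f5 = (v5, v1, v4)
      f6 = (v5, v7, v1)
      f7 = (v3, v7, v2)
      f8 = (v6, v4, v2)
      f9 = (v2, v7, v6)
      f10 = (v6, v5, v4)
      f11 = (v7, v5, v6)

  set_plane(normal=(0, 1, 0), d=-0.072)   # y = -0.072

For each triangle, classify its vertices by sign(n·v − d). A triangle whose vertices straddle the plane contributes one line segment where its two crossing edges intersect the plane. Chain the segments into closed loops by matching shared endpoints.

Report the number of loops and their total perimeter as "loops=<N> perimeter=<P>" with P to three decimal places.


loops=1 perimeter=13.320

Straddling triangles (8 of 12):
  (v1,v3,v0) [-+-] → (-1.885, -0.072, 1.445)–(-1.885, -0.072, -0.0751191)  len=1.5201
  (v0,v3,v2) [-++] → (-1.885, -0.072, -0.0751191)–(-1.885, -0.072, -1.445)  len=1.3699
  (v2,v4,v0) [+--] → (0.0979928, -0.072, -1.445)–(-1.885, -0.072, -1.445)  len=1.9830
  (v1,v7,v3) [-++] → (-0.0979928, -0.072, 1.445)–(-1.885, -0.072, 1.445)  len=1.7870
  (v5,v7,v1) [-+-] → (1.885, -0.072, 1.445)–(-0.0979928, -0.072, 1.445)  len=1.9830
  (v6,v4,v2) [+-+] → (1.885, -0.072, -1.445)–(0.0979928, -0.072, -1.445)  len=1.7870
  (v6,v5,v4) [+--] → (1.885, -0.072, 0.0751191)–(1.885, -0.072, -1.445)  len=1.5201
  (v7,v5,v6) [+-+] → (1.885, -0.072, 1.445)–(1.885, -0.072, 0.0751191)  len=1.3699

Chained into 1 loop(s):
  loop 1: 8 segments, perimeter = 13.3200
Total perimeter = 13.320


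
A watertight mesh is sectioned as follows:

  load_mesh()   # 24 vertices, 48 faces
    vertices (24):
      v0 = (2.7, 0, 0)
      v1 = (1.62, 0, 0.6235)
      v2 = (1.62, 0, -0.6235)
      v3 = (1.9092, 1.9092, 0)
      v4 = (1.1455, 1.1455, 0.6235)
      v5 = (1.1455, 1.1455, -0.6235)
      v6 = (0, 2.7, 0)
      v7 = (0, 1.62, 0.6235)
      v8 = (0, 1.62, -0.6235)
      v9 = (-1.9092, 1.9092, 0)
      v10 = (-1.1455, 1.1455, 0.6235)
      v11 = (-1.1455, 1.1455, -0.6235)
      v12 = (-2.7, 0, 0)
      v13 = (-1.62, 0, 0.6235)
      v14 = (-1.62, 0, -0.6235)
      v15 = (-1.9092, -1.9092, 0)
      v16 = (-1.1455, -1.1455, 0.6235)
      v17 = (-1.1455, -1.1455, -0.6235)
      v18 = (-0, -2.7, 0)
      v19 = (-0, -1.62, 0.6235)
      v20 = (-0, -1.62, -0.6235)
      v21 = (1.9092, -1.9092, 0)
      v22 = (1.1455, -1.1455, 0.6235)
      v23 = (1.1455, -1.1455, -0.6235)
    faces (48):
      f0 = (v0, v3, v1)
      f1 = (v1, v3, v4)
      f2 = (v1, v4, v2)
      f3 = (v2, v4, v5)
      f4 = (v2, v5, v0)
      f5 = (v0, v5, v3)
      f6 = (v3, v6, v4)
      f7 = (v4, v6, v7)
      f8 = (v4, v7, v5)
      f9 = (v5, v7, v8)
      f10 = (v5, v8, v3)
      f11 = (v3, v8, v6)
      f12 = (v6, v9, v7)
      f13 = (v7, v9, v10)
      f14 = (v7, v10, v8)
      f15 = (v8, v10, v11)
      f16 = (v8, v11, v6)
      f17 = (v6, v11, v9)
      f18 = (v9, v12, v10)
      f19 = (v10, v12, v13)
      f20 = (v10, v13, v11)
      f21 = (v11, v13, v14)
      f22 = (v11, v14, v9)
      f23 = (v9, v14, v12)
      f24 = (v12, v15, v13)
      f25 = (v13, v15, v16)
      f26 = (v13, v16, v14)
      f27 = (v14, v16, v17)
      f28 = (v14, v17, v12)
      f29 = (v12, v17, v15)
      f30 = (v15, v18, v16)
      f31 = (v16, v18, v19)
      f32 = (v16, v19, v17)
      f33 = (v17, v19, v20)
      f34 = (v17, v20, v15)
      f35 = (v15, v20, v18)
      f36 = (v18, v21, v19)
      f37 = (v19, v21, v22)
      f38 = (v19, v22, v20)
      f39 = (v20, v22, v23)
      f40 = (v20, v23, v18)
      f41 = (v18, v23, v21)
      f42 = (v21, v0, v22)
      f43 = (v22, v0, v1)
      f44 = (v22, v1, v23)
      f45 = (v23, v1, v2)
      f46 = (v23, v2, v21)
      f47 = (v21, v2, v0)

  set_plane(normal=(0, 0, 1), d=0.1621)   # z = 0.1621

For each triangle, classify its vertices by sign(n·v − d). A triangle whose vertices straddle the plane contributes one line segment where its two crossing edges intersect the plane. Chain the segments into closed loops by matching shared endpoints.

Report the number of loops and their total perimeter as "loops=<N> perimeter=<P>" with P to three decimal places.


Straddling triangles (32 of 48):
  (v0,v3,v1) [--+] → (1.83401, 1.41284, 0.1621)–(2.41922, 0, 0.1621)  len=1.5292
  (v1,v3,v4) [+-+] → (1.83401, 1.41284, 0.1621)–(1.71065, 1.71065, 0.1621)  len=0.3224
  (v1,v4,v2) [++-] → (1.32107, 0.721656, 0.1621)–(1.62, 0, 0.1621)  len=0.7811
  (v2,v4,v5) [-+-] → (1.32107, 0.721656, 0.1621)–(1.1455, 1.1455, 0.1621)  len=0.4588
  (v3,v6,v4) [--+] → (0.297812, 2.29585, 0.1621)–(1.71065, 1.71065, 0.1621)  len=1.5292
  (v4,v6,v7) [+-+] → (0.297812, 2.29585, 0.1621)–(0, 2.41922, 0.1621)  len=0.3224
  (v4,v7,v5) [++-] → (0.423844, 1.44443, 0.1621)–(1.1455, 1.1455, 0.1621)  len=0.7811
  (v5,v7,v8) [-+-] → (0.423844, 1.44443, 0.1621)–(0, 1.62, 0.1621)  len=0.4588
  (v6,v9,v7) [--+] → (-1.41284, 1.83401, 0.1621)–(0, 2.41922, 0.1621)  len=1.5292
  (v7,v9,v10) [+-+] → (-1.41284, 1.83401, 0.1621)–(-1.71065, 1.71065, 0.1621)  len=0.3224
  (v7,v10,v8) [++-] → (-0.721656, 1.32107, 0.1621)–(0, 1.62, 0.1621)  len=0.7811
  (v8,v10,v11) [-+-] → (-0.721656, 1.32107, 0.1621)–(-1.1455, 1.1455, 0.1621)  len=0.4588
  (v9,v12,v10) [--+] → (-2.29585, 0.297812, 0.1621)–(-1.71065, 1.71065, 0.1621)  len=1.5292
  (v10,v12,v13) [+-+] → (-2.29585, 0.297812, 0.1621)–(-2.41922, 0, 0.1621)  len=0.3224
  (v10,v13,v11) [++-] → (-1.44443, 0.423844, 0.1621)–(-1.1455, 1.1455, 0.1621)  len=0.7811
  (v11,v13,v14) [-+-] → (-1.44443, 0.423844, 0.1621)–(-1.62, 0, 0.1621)  len=0.4588
  (v12,v15,v13) [--+] → (-1.83401, -1.41284, 0.1621)–(-2.41922, 0, 0.1621)  len=1.5292
  (v13,v15,v16) [+-+] → (-1.83401, -1.41284, 0.1621)–(-1.71065, -1.71065, 0.1621)  len=0.3224
  (v13,v16,v14) [++-] → (-1.32107, -0.721656, 0.1621)–(-1.62, 0, 0.1621)  len=0.7811
  (v14,v16,v17) [-+-] → (-1.32107, -0.721656, 0.1621)–(-1.1455, -1.1455, 0.1621)  len=0.4588
  (v15,v18,v16) [--+] → (-0.297812, -2.29585, 0.1621)–(-1.71065, -1.71065, 0.1621)  len=1.5292
  (v16,v18,v19) [+-+] → (-0.297812, -2.29585, 0.1621)–(0, -2.41922, 0.1621)  len=0.3224
  (v16,v19,v17) [++-] → (-0.423844, -1.44443, 0.1621)–(-1.1455, -1.1455, 0.1621)  len=0.7811
  (v17,v19,v20) [-+-] → (-0.423844, -1.44443, 0.1621)–(0, -1.62, 0.1621)  len=0.4588
  (v18,v21,v19) [--+] → (1.41284, -1.83401, 0.1621)–(0, -2.41922, 0.1621)  len=1.5292
  (v19,v21,v22) [+-+] → (1.41284, -1.83401, 0.1621)–(1.71065, -1.71065, 0.1621)  len=0.3224
  (v19,v22,v20) [++-] → (0.721656, -1.32107, 0.1621)–(0, -1.62, 0.1621)  len=0.7811
  (v20,v22,v23) [-+-] → (0.721656, -1.32107, 0.1621)–(1.1455, -1.1455, 0.1621)  len=0.4588
  (v21,v0,v22) [--+] → (2.29585, -0.297812, 0.1621)–(1.71065, -1.71065, 0.1621)  len=1.5292
  (v22,v0,v1) [+-+] → (2.29585, -0.297812, 0.1621)–(2.41922, 0, 0.1621)  len=0.3224
  (v22,v1,v23) [++-] → (1.44443, -0.423844, 0.1621)–(1.1455, -1.1455, 0.1621)  len=0.7811
  (v23,v1,v2) [-+-] → (1.44443, -0.423844, 0.1621)–(1.62, 0, 0.1621)  len=0.4588

Chained into 2 loop(s):
  loop 1: 16 segments, perimeter = 14.8127
  loop 2: 16 segments, perimeter = 9.9191
Total perimeter = 24.732

loops=2 perimeter=24.732


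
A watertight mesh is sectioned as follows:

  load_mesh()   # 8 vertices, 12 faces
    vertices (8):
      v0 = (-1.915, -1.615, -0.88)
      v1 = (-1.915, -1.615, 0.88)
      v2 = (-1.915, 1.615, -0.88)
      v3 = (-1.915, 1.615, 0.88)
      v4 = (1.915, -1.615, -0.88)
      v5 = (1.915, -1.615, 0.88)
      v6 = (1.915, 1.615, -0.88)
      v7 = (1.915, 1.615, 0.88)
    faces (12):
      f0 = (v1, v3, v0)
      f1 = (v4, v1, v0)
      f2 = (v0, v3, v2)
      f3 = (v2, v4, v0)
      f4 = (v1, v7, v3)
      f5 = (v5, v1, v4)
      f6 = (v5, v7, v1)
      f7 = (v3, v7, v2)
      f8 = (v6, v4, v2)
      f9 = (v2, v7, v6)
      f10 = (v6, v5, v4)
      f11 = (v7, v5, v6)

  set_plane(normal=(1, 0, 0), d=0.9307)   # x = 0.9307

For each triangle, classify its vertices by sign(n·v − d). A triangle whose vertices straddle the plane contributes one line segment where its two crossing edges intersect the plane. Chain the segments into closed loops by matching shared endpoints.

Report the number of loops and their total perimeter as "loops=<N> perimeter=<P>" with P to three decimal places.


loops=1 perimeter=9.980

Straddling triangles (8 of 12):
  (v4,v1,v0) [+--] → (0.9307, -1.615, -0.427685)–(0.9307, -1.615, -0.88)  len=0.4523
  (v2,v4,v0) [-+-] → (0.9307, -0.784898, -0.88)–(0.9307, -1.615, -0.88)  len=0.8301
  (v1,v7,v3) [-+-] → (0.9307, 0.784898, 0.88)–(0.9307, 1.615, 0.88)  len=0.8301
  (v5,v1,v4) [+-+] → (0.9307, -1.615, 0.88)–(0.9307, -1.615, -0.427685)  len=1.3077
  (v5,v7,v1) [++-] → (0.9307, 0.784898, 0.88)–(0.9307, -1.615, 0.88)  len=2.3999
  (v3,v7,v2) [-+-] → (0.9307, 1.615, 0.88)–(0.9307, 1.615, 0.427685)  len=0.4523
  (v6,v4,v2) [++-] → (0.9307, -0.784898, -0.88)–(0.9307, 1.615, -0.88)  len=2.3999
  (v2,v7,v6) [-++] → (0.9307, 1.615, 0.427685)–(0.9307, 1.615, -0.88)  len=1.3077

Chained into 1 loop(s):
  loop 1: 8 segments, perimeter = 9.9800
Total perimeter = 9.980


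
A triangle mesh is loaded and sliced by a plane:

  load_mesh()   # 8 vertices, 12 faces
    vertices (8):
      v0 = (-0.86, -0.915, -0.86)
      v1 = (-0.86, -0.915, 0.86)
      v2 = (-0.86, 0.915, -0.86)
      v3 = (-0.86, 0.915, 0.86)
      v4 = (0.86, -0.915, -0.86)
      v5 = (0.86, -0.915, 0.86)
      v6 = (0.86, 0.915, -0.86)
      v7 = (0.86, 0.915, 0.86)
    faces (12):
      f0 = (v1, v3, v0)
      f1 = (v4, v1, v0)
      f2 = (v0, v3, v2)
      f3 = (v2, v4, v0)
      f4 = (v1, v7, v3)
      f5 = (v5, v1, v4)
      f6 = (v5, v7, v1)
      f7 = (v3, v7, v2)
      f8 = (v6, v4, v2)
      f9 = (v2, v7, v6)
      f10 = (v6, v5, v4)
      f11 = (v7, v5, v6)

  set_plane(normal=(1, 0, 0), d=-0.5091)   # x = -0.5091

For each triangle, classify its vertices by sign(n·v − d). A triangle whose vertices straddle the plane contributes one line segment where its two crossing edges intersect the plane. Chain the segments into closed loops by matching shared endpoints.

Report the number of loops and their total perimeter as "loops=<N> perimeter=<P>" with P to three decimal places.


loops=1 perimeter=7.100

Straddling triangles (8 of 12):
  (v4,v1,v0) [+--] → (-0.5091, -0.915, 0.5091)–(-0.5091, -0.915, -0.86)  len=1.3691
  (v2,v4,v0) [-+-] → (-0.5091, 0.541659, -0.86)–(-0.5091, -0.915, -0.86)  len=1.4567
  (v1,v7,v3) [-+-] → (-0.5091, -0.541659, 0.86)–(-0.5091, 0.915, 0.86)  len=1.4567
  (v5,v1,v4) [+-+] → (-0.5091, -0.915, 0.86)–(-0.5091, -0.915, 0.5091)  len=0.3509
  (v5,v7,v1) [++-] → (-0.5091, -0.541659, 0.86)–(-0.5091, -0.915, 0.86)  len=0.3733
  (v3,v7,v2) [-+-] → (-0.5091, 0.915, 0.86)–(-0.5091, 0.915, -0.5091)  len=1.3691
  (v6,v4,v2) [++-] → (-0.5091, 0.541659, -0.86)–(-0.5091, 0.915, -0.86)  len=0.3733
  (v2,v7,v6) [-++] → (-0.5091, 0.915, -0.5091)–(-0.5091, 0.915, -0.86)  len=0.3509

Chained into 1 loop(s):
  loop 1: 8 segments, perimeter = 7.1000
Total perimeter = 7.100


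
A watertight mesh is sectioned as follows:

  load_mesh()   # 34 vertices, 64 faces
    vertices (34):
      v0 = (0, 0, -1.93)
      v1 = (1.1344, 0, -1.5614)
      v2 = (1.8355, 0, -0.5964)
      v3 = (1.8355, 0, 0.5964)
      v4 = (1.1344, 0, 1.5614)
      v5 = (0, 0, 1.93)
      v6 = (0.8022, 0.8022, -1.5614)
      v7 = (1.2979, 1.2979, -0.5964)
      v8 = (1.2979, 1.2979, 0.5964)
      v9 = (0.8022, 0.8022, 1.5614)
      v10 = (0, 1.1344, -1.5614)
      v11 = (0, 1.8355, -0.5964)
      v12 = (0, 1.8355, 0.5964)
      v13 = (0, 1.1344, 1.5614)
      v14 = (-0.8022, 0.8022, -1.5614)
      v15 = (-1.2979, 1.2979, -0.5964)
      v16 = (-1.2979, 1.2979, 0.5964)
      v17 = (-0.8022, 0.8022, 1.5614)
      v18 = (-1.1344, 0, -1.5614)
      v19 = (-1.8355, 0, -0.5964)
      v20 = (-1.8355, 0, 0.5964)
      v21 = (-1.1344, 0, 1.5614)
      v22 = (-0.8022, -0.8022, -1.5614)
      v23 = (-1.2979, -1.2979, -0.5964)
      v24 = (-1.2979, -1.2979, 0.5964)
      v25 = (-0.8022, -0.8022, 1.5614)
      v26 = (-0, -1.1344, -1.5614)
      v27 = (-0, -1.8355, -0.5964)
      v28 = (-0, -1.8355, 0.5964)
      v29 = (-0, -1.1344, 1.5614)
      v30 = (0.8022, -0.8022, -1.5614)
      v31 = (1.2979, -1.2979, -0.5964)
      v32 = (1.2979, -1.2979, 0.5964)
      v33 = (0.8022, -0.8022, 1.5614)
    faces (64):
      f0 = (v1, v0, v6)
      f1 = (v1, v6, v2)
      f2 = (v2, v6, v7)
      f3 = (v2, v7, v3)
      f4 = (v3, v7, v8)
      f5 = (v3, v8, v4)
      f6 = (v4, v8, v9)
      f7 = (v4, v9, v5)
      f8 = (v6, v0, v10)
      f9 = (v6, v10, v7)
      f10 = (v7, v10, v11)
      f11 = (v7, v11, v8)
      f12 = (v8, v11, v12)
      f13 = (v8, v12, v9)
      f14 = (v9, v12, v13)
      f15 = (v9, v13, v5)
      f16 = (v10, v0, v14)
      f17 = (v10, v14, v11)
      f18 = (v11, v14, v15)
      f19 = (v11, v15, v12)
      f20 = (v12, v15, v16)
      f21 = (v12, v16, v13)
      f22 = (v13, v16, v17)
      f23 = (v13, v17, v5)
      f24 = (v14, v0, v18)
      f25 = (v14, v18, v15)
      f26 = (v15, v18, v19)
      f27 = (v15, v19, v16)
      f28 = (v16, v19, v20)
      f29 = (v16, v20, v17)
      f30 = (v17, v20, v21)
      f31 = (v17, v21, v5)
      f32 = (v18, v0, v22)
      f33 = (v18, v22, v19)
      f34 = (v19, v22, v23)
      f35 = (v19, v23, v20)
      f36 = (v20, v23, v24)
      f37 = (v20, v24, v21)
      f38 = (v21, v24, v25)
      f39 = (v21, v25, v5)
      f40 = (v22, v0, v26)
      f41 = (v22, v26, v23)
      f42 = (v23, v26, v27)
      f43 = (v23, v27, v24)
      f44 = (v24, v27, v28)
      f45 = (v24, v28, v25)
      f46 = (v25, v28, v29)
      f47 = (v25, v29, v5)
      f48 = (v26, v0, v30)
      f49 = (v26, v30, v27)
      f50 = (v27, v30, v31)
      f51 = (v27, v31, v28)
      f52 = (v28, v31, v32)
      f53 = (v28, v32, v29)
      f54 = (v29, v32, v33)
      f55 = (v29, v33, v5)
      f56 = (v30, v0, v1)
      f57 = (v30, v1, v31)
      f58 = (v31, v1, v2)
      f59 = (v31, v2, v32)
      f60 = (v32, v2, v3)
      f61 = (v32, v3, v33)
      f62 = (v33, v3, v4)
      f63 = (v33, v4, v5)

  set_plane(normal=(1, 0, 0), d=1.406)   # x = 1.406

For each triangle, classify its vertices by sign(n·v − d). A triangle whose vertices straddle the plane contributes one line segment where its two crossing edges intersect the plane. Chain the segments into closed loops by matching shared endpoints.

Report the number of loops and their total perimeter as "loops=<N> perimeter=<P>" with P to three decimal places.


Straddling triangles (10 of 64):
  (v1,v6,v2) [--+] → (1.406, 0.333441, -0.997511)–(1.406, 0, -1.18757)  len=0.3838
  (v2,v6,v7) [+--] → (1.406, 0.333441, -0.997511)–(1.406, 1.03692, -0.5964)  len=0.8098
  (v2,v7,v3) [+-+] → (1.406, 1.03692, -0.5964)–(1.406, 1.03692, -0.356553)  len=0.2398
  (v3,v7,v8) [+--] → (1.406, 1.03692, -0.356553)–(1.406, 1.03692, 0.5964)  len=0.9530
  (v3,v8,v4) [+--] → (1.406, 1.03692, 0.5964)–(1.406, 0, 1.18757)  len=1.1936
  (v31,v1,v2) [--+] → (1.406, 0, -1.18757)–(1.406, -1.03692, -0.5964)  len=1.1936
  (v31,v2,v32) [-+-] → (1.406, -1.03692, -0.5964)–(1.406, -1.03692, 0.356553)  len=0.9530
  (v32,v2,v3) [-++] → (1.406, -1.03692, 0.356553)–(1.406, -1.03692, 0.5964)  len=0.2398
  (v32,v3,v33) [-+-] → (1.406, -1.03692, 0.5964)–(1.406, -0.333441, 0.997511)  len=0.8098
  (v33,v3,v4) [-+-] → (1.406, -0.333441, 0.997511)–(1.406, 0, 1.18757)  len=0.3838

Chained into 1 loop(s):
  loop 1: 10 segments, perimeter = 7.1600
Total perimeter = 7.160

loops=1 perimeter=7.160


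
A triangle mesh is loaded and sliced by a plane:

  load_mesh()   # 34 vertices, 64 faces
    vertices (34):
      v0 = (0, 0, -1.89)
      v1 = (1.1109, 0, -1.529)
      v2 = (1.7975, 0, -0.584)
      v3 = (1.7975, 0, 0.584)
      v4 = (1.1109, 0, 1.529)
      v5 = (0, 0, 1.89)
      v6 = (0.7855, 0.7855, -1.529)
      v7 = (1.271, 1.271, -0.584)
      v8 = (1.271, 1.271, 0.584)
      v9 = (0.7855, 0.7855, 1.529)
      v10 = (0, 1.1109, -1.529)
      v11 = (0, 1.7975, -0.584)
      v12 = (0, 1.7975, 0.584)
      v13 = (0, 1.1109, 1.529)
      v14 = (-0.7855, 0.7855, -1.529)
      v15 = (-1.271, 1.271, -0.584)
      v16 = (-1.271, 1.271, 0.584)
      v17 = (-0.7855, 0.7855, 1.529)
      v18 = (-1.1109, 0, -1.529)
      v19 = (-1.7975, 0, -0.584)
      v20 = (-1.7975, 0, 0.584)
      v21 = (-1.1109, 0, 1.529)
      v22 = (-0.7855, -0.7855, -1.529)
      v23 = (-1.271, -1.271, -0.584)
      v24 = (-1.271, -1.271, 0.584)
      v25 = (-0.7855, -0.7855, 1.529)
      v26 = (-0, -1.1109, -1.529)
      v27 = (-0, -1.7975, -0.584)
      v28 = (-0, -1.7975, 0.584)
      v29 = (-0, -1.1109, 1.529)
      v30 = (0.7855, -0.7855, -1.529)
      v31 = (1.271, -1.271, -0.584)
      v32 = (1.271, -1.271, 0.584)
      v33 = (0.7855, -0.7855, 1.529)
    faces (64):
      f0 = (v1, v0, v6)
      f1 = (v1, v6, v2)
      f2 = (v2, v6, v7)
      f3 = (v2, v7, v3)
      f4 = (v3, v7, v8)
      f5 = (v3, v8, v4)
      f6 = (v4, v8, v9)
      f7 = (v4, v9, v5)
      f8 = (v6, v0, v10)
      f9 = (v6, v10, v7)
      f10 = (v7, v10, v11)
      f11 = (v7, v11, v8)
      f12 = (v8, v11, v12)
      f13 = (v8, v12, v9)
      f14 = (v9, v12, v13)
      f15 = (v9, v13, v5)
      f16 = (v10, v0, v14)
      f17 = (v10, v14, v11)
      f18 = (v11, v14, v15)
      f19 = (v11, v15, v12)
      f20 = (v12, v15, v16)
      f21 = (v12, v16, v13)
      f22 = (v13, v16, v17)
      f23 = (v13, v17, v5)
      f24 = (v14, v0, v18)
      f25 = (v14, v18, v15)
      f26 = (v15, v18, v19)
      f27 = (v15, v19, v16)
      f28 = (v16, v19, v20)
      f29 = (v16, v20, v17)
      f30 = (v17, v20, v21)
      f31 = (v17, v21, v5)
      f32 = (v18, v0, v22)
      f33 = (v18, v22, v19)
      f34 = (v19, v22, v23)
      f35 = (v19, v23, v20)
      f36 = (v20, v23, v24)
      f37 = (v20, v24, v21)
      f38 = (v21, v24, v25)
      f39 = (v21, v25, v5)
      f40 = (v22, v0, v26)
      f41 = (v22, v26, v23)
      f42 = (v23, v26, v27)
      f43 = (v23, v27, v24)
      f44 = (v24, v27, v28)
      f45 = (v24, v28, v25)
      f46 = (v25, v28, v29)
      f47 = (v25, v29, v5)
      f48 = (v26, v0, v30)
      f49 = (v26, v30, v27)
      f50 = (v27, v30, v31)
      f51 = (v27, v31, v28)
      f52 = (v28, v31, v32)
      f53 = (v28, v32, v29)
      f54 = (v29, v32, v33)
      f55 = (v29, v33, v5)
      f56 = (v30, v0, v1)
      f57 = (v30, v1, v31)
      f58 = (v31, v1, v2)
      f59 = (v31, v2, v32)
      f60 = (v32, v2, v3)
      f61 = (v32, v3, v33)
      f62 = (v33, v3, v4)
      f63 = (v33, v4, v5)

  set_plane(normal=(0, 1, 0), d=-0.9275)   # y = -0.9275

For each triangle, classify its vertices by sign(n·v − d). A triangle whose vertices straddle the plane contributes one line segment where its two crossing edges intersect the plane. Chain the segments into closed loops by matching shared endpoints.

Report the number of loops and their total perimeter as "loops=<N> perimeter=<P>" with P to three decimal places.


Straddling triangles (20 of 64):
  (v19,v22,v23) [++-] → (-0.9275, -0.9275, -1.2526)–(-1.41329, -0.9275, -0.584)  len=0.8265
  (v19,v23,v20) [+-+] → (-1.41329, -0.9275, -0.584)–(-1.41329, -0.9275, -0.268337)  len=0.3157
  (v20,v23,v24) [+--] → (-1.41329, -0.9275, -0.268337)–(-1.41329, -0.9275, 0.584)  len=0.8523
  (v20,v24,v21) [+-+] → (-1.41329, -0.9275, 0.584)–(-1.22773, -0.9275, 0.839395)  len=0.3157
  (v21,v24,v25) [+-+] → (-1.22773, -0.9275, 0.839395)–(-0.9275, -0.9275, 1.2526)  len=0.5108
  (v22,v0,v26) [++-] → (0, -0.9275, -1.5886)–(-0.442719, -0.9275, -1.529)  len=0.4467
  (v22,v26,v23) [+--] → (-0.442719, -0.9275, -1.529)–(-0.9275, -0.9275, -1.2526)  len=0.5580
  (v24,v28,v25) [--+] → (-0.675282, -0.9275, 1.3964)–(-0.9275, -0.9275, 1.2526)  len=0.2903
  (v25,v28,v29) [+--] → (-0.675282, -0.9275, 1.3964)–(-0.442719, -0.9275, 1.529)  len=0.2677
  (v25,v29,v5) [+-+] → (-0.442719, -0.9275, 1.529)–(0, -0.9275, 1.5886)  len=0.4467
  (v26,v0,v30) [-++] → (0, -0.9275, -1.5886)–(0.442719, -0.9275, -1.529)  len=0.4467
  (v26,v30,v27) [-+-] → (0.442719, -0.9275, -1.529)–(0.675282, -0.9275, -1.3964)  len=0.2677
  (v27,v30,v31) [-+-] → (0.675282, -0.9275, -1.3964)–(0.9275, -0.9275, -1.2526)  len=0.2903
  (v29,v32,v33) [--+] → (0.9275, -0.9275, 1.2526)–(0.442719, -0.9275, 1.529)  len=0.5580
  (v29,v33,v5) [-++] → (0.442719, -0.9275, 1.529)–(0, -0.9275, 1.5886)  len=0.4467
  (v30,v1,v31) [++-] → (1.22773, -0.9275, -0.839395)–(0.9275, -0.9275, -1.2526)  len=0.5108
  (v31,v1,v2) [-++] → (1.22773, -0.9275, -0.839395)–(1.41329, -0.9275, -0.584)  len=0.3157
  (v31,v2,v32) [-+-] → (1.41329, -0.9275, -0.584)–(1.41329, -0.9275, 0.268337)  len=0.8523
  (v32,v2,v3) [-++] → (1.41329, -0.9275, 0.268337)–(1.41329, -0.9275, 0.584)  len=0.3157
  (v32,v3,v33) [-++] → (1.41329, -0.9275, 0.584)–(0.9275, -0.9275, 1.2526)  len=0.8265

Chained into 1 loop(s):
  loop 1: 20 segments, perimeter = 9.6608
Total perimeter = 9.661

loops=1 perimeter=9.661


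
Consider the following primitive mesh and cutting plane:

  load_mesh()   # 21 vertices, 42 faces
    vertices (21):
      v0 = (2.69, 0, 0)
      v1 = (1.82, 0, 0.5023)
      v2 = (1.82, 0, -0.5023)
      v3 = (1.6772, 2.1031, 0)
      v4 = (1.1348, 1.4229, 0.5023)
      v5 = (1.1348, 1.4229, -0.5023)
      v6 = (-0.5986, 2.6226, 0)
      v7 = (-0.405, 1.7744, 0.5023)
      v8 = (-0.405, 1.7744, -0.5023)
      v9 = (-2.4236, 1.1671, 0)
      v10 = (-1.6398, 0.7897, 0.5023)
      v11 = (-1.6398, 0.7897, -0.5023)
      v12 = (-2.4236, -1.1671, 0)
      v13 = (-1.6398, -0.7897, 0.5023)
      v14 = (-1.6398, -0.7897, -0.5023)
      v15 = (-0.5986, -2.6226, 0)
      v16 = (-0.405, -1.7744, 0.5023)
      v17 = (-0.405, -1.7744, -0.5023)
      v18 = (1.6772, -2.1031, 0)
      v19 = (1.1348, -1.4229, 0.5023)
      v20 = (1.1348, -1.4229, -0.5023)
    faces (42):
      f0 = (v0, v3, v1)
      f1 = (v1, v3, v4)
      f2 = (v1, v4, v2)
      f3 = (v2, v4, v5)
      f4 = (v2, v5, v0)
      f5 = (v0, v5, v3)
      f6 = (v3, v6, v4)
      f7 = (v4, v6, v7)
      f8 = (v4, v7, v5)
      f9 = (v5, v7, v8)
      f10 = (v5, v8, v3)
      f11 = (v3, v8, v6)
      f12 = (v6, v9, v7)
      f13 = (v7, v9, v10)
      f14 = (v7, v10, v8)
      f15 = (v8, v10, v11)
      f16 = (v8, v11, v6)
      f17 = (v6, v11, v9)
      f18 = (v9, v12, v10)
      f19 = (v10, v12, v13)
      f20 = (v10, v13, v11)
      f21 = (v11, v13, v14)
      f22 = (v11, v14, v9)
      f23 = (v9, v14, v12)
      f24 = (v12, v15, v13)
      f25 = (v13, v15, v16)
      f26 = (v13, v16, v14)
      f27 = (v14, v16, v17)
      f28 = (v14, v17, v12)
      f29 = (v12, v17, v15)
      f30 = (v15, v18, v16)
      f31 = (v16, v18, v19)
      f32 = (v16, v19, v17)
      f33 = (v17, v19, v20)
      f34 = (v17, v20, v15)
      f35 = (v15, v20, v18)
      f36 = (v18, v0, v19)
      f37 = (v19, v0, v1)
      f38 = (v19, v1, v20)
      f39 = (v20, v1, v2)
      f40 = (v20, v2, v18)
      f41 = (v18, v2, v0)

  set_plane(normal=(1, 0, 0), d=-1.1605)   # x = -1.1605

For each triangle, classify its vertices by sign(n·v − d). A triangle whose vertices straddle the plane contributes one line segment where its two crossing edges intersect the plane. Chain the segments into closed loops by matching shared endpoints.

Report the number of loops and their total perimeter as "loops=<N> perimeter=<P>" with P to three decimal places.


Straddling triangles (12 of 42):
  (v6,v9,v7) [+-+] → (-1.1605, 2.17447, 0)–(-1.1605, 1.54711, 0.314305)  len=0.7017
  (v7,v9,v10) [+--] → (-1.1605, 1.54711, 0.314305)–(-1.1605, 1.17192, 0.5023)  len=0.4197
  (v7,v10,v8) [+-+] → (-1.1605, 1.17192, 0.5023)–(-1.1605, 1.17192, 0.112354)  len=0.3899
  (v8,v10,v11) [+--] → (-1.1605, 1.17192, 0.112354)–(-1.1605, 1.17192, -0.5023)  len=0.6147
  (v8,v11,v6) [+-+] → (-1.1605, 1.17192, -0.5023)–(-1.1605, 1.63345, -0.271074)  len=0.5162
  (v6,v11,v9) [+--] → (-1.1605, 1.63345, -0.271074)–(-1.1605, 2.17447, 0)  len=0.6051
  (v12,v15,v13) [-+-] → (-1.1605, -2.17447, 0)–(-1.1605, -1.63345, 0.271074)  len=0.6051
  (v13,v15,v16) [-++] → (-1.1605, -1.63345, 0.271074)–(-1.1605, -1.17192, 0.5023)  len=0.5162
  (v13,v16,v14) [-+-] → (-1.1605, -1.17192, 0.5023)–(-1.1605, -1.17192, -0.112354)  len=0.6147
  (v14,v16,v17) [-++] → (-1.1605, -1.17192, -0.112354)–(-1.1605, -1.17192, -0.5023)  len=0.3899
  (v14,v17,v12) [-+-] → (-1.1605, -1.17192, -0.5023)–(-1.1605, -1.54711, -0.314305)  len=0.4197
  (v12,v17,v15) [-++] → (-1.1605, -1.54711, -0.314305)–(-1.1605, -2.17447, 0)  len=0.7017

Chained into 2 loop(s):
  loop 1: 6 segments, perimeter = 3.2473
  loop 2: 6 segments, perimeter = 3.2473
Total perimeter = 6.495

loops=2 perimeter=6.495


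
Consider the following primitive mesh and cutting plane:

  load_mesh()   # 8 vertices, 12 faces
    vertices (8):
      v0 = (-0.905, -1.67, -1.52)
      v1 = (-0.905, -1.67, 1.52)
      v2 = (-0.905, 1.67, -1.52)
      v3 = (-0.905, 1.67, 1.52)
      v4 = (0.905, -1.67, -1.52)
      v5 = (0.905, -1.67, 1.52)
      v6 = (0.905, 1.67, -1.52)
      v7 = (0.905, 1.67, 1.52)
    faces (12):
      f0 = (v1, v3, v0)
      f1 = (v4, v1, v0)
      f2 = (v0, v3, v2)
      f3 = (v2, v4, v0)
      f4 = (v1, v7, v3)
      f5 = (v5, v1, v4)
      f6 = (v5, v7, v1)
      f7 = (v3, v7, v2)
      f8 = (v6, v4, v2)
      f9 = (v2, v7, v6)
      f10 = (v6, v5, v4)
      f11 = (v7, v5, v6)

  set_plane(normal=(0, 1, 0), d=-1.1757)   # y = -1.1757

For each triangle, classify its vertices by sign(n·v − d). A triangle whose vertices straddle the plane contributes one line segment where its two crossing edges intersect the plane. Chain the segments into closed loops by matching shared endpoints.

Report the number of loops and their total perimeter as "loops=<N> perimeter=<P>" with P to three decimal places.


loops=1 perimeter=9.700

Straddling triangles (8 of 12):
  (v1,v3,v0) [-+-] → (-0.905, -1.1757, 1.52)–(-0.905, -1.1757, -1.0701)  len=2.5901
  (v0,v3,v2) [-++] → (-0.905, -1.1757, -1.0701)–(-0.905, -1.1757, -1.52)  len=0.4499
  (v2,v4,v0) [+--] → (0.637131, -1.1757, -1.52)–(-0.905, -1.1757, -1.52)  len=1.5421
  (v1,v7,v3) [-++] → (-0.637131, -1.1757, 1.52)–(-0.905, -1.1757, 1.52)  len=0.2679
  (v5,v7,v1) [-+-] → (0.905, -1.1757, 1.52)–(-0.637131, -1.1757, 1.52)  len=1.5421
  (v6,v4,v2) [+-+] → (0.905, -1.1757, -1.52)–(0.637131, -1.1757, -1.52)  len=0.2679
  (v6,v5,v4) [+--] → (0.905, -1.1757, 1.0701)–(0.905, -1.1757, -1.52)  len=2.5901
  (v7,v5,v6) [+-+] → (0.905, -1.1757, 1.52)–(0.905, -1.1757, 1.0701)  len=0.4499

Chained into 1 loop(s):
  loop 1: 8 segments, perimeter = 9.7000
Total perimeter = 9.700


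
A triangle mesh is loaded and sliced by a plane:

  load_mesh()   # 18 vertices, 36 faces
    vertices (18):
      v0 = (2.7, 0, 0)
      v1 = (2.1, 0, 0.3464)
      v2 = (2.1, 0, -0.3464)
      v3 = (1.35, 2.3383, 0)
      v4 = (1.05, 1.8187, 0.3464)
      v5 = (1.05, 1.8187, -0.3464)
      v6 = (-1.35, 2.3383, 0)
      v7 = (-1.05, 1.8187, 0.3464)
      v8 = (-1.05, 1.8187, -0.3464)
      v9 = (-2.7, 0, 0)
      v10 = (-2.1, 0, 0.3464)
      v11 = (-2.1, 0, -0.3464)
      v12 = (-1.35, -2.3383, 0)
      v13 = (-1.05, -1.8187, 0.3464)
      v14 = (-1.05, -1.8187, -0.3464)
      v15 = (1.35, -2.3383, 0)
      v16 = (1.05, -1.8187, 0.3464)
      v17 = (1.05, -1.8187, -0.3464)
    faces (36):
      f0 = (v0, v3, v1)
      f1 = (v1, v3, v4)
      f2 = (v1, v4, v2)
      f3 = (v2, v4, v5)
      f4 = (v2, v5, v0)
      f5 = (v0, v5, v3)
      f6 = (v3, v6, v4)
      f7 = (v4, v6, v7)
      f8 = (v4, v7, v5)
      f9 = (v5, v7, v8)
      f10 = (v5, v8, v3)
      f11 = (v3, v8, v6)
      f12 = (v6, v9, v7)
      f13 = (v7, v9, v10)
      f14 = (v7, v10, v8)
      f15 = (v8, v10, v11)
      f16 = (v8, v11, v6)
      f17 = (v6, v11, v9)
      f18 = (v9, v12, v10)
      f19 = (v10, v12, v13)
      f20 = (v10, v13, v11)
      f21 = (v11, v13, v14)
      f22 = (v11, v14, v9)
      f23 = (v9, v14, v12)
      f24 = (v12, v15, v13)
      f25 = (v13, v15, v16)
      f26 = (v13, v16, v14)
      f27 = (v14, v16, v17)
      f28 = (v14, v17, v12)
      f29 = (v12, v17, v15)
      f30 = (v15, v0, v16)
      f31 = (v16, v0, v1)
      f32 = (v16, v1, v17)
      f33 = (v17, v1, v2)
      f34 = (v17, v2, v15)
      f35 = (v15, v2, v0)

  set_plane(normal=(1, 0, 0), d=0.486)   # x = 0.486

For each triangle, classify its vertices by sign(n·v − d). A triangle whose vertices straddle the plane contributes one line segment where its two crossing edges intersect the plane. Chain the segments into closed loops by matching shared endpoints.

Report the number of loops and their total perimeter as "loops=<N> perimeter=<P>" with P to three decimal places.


Straddling triangles (12 of 36):
  (v3,v6,v4) [+-+] → (0.486, 2.3383, 0)–(0.486, 1.94081, 0.264996)  len=0.4777
  (v4,v6,v7) [+--] → (0.486, 1.94081, 0.264996)–(0.486, 1.8187, 0.3464)  len=0.1468
  (v4,v7,v5) [+-+] → (0.486, 1.8187, 0.3464)–(0.486, 1.8187, -0.160334)  len=0.5067
  (v5,v7,v8) [+--] → (0.486, 1.8187, -0.160334)–(0.486, 1.8187, -0.3464)  len=0.1861
  (v5,v8,v3) [+-+] → (0.486, 1.8187, -0.3464)–(0.486, 2.15124, -0.124704)  len=0.3997
  (v3,v8,v6) [+--] → (0.486, 2.15124, -0.124704)–(0.486, 2.3383, 0)  len=0.2248
  (v12,v15,v13) [-+-] → (0.486, -2.3383, 0)–(0.486, -2.15124, 0.124704)  len=0.2248
  (v13,v15,v16) [-++] → (0.486, -2.15124, 0.124704)–(0.486, -1.8187, 0.3464)  len=0.3997
  (v13,v16,v14) [-+-] → (0.486, -1.8187, 0.3464)–(0.486, -1.8187, 0.160334)  len=0.1861
  (v14,v16,v17) [-++] → (0.486, -1.8187, 0.160334)–(0.486, -1.8187, -0.3464)  len=0.5067
  (v14,v17,v12) [-+-] → (0.486, -1.8187, -0.3464)–(0.486, -1.94081, -0.264996)  len=0.1468
  (v12,v17,v15) [-++] → (0.486, -1.94081, -0.264996)–(0.486, -2.3383, 0)  len=0.4777

Chained into 2 loop(s):
  loop 1: 6 segments, perimeter = 1.9418
  loop 2: 6 segments, perimeter = 1.9418
Total perimeter = 3.884

loops=2 perimeter=3.884


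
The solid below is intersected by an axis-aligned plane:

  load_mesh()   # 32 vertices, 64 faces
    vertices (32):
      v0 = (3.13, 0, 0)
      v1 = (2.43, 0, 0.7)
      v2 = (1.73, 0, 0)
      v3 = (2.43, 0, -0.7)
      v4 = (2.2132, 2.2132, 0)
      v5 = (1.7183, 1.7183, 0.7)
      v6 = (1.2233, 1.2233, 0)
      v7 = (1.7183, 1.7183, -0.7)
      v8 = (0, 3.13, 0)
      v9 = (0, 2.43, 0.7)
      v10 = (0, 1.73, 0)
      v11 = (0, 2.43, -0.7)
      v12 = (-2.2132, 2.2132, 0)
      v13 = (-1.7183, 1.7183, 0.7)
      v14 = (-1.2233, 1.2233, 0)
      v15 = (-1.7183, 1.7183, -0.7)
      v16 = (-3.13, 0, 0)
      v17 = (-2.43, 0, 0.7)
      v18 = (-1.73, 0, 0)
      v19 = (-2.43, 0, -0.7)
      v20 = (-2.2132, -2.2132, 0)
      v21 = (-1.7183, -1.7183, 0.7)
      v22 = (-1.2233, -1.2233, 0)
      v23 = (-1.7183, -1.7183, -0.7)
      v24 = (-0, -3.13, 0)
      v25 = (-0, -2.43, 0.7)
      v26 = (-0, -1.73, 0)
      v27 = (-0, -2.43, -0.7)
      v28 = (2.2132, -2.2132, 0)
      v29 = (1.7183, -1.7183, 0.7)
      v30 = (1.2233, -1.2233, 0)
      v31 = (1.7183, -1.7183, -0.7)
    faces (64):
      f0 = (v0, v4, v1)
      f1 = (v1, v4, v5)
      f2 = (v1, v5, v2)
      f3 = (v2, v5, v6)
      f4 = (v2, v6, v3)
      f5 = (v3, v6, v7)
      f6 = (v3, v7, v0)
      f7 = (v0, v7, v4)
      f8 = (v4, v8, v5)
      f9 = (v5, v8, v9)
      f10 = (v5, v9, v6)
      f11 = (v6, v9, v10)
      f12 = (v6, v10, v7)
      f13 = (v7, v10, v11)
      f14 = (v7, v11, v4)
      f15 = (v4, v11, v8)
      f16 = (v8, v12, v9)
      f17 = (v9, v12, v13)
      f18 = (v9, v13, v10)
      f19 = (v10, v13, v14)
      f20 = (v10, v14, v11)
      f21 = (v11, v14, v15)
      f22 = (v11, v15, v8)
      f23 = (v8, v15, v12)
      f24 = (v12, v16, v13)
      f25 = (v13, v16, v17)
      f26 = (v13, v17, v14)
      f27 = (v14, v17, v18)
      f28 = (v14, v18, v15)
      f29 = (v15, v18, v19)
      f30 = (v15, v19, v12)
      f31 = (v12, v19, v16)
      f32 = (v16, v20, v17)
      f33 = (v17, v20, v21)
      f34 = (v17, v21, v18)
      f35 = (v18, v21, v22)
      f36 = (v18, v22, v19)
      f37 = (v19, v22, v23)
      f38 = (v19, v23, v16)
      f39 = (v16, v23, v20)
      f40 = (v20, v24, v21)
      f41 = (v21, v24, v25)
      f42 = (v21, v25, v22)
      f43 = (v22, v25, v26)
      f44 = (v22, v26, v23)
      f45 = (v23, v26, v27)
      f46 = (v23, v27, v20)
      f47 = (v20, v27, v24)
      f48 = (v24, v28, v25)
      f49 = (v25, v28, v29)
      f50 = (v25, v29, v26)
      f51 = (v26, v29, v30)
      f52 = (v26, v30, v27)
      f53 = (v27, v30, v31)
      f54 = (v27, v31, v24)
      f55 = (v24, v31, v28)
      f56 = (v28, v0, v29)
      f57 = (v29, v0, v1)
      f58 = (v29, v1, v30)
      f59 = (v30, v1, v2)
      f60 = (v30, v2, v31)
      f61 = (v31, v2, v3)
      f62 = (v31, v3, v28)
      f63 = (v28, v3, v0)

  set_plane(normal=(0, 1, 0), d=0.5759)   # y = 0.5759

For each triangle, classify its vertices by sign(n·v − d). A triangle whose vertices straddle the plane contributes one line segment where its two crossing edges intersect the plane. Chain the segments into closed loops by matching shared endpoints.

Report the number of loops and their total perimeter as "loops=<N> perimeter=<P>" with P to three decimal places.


loops=2 perimeter=7.920

Straddling triangles (16 of 64):
  (v0,v4,v1) [-+-] → (2.89144, 0.5759, 0)–(2.37359, 0.5759, 0.517852)  len=0.7324
  (v1,v4,v5) [-++] → (2.37359, 0.5759, 0.517852)–(2.19147, 0.5759, 0.7)  len=0.2576
  (v1,v5,v2) [-+-] → (2.19147, 0.5759, 0.7)–(1.72608, 0.5759, 0.23461)  len=0.6582
  (v2,v5,v6) [-++] → (1.72608, 0.5759, 0.23461)–(1.49146, 0.5759, 0)  len=0.3318
  (v2,v6,v3) [-+-] → (1.49146, 0.5759, 0)–(1.86191, 0.5759, -0.370457)  len=0.5239
  (v3,v6,v7) [-++] → (1.86191, 0.5759, -0.370457)–(2.19147, 0.5759, -0.7)  len=0.4661
  (v3,v7,v0) [-+-] → (2.19147, 0.5759, -0.7)–(2.65686, 0.5759, -0.23461)  len=0.6582
  (v0,v7,v4) [-++] → (2.65686, 0.5759, -0.23461)–(2.89144, 0.5759, 0)  len=0.3318
  (v12,v16,v13) [+-+] → (-2.89144, 0.5759, 0)–(-2.65686, 0.5759, 0.23461)  len=0.3318
  (v13,v16,v17) [+--] → (-2.65686, 0.5759, 0.23461)–(-2.19147, 0.5759, 0.7)  len=0.6582
  (v13,v17,v14) [+-+] → (-2.19147, 0.5759, 0.7)–(-1.86191, 0.5759, 0.370457)  len=0.4661
  (v14,v17,v18) [+--] → (-1.86191, 0.5759, 0.370457)–(-1.49146, 0.5759, 0)  len=0.5239
  (v14,v18,v15) [+-+] → (-1.49146, 0.5759, 0)–(-1.72608, 0.5759, -0.23461)  len=0.3318
  (v15,v18,v19) [+--] → (-1.72608, 0.5759, -0.23461)–(-2.19147, 0.5759, -0.7)  len=0.6582
  (v15,v19,v12) [+-+] → (-2.19147, 0.5759, -0.7)–(-2.37359, 0.5759, -0.517852)  len=0.2576
  (v12,v19,v16) [+--] → (-2.37359, 0.5759, -0.517852)–(-2.89144, 0.5759, 0)  len=0.7324

Chained into 2 loop(s):
  loop 1: 8 segments, perimeter = 3.9598
  loop 2: 8 segments, perimeter = 3.9598
Total perimeter = 7.920


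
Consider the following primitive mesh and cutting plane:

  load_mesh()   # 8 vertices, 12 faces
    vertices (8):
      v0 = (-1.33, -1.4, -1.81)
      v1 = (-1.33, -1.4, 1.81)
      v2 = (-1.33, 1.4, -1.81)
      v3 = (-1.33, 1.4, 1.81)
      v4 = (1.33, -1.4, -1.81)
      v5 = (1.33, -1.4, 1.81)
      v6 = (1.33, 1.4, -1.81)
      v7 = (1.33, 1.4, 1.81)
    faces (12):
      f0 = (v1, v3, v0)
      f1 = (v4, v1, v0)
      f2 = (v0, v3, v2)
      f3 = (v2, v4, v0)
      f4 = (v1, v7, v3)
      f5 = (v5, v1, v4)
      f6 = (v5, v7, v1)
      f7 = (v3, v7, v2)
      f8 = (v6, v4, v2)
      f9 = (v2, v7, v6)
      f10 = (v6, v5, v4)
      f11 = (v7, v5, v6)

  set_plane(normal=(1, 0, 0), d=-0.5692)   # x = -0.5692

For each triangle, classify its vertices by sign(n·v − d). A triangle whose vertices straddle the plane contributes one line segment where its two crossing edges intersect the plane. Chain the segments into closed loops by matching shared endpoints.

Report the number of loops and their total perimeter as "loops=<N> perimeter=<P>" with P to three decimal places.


Straddling triangles (8 of 12):
  (v4,v1,v0) [+--] → (-0.5692, -1.4, 0.774626)–(-0.5692, -1.4, -1.81)  len=2.5846
  (v2,v4,v0) [-+-] → (-0.5692, 0.599158, -1.81)–(-0.5692, -1.4, -1.81)  len=1.9992
  (v1,v7,v3) [-+-] → (-0.5692, -0.599158, 1.81)–(-0.5692, 1.4, 1.81)  len=1.9992
  (v5,v1,v4) [+-+] → (-0.5692, -1.4, 1.81)–(-0.5692, -1.4, 0.774626)  len=1.0354
  (v5,v7,v1) [++-] → (-0.5692, -0.599158, 1.81)–(-0.5692, -1.4, 1.81)  len=0.8008
  (v3,v7,v2) [-+-] → (-0.5692, 1.4, 1.81)–(-0.5692, 1.4, -0.774626)  len=2.5846
  (v6,v4,v2) [++-] → (-0.5692, 0.599158, -1.81)–(-0.5692, 1.4, -1.81)  len=0.8008
  (v2,v7,v6) [-++] → (-0.5692, 1.4, -0.774626)–(-0.5692, 1.4, -1.81)  len=1.0354

Chained into 1 loop(s):
  loop 1: 8 segments, perimeter = 12.8400
Total perimeter = 12.840

loops=1 perimeter=12.840


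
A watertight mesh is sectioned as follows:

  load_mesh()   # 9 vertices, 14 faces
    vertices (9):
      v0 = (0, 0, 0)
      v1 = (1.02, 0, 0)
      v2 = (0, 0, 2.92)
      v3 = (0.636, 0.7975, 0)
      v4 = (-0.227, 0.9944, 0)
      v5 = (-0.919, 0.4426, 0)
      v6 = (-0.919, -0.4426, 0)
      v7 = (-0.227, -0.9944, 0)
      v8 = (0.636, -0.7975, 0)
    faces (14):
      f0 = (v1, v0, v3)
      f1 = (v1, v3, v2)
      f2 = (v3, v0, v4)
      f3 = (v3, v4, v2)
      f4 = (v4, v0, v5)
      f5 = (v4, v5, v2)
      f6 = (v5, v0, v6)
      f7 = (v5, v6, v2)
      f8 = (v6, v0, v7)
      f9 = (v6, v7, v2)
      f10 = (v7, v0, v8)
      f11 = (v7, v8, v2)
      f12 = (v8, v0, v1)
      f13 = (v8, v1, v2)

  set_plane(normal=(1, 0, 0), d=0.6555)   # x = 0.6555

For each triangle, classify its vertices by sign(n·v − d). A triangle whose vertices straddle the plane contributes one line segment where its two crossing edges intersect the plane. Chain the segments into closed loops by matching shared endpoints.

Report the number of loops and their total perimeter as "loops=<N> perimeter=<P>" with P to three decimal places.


loops=1 perimeter=4.092

Straddling triangles (4 of 14):
  (v1,v0,v3) [+--] → (0.6555, 0, 0)–(0.6555, 0.757002, 0)  len=0.7570
  (v1,v3,v2) [+--] → (0.6555, 0.757002, 0)–(0.6555, 0, 1.04347)  len=1.2891
  (v8,v0,v1) [--+] → (0.6555, 0, 0)–(0.6555, -0.757002, 0)  len=0.7570
  (v8,v1,v2) [-+-] → (0.6555, -0.757002, 0)–(0.6555, 0, 1.04347)  len=1.2891

Chained into 1 loop(s):
  loop 1: 4 segments, perimeter = 4.0923
Total perimeter = 4.092
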